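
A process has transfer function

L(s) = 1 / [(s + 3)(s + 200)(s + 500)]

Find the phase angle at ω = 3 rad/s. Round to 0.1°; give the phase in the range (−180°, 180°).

-46.2°

At s = jω = j3:
pole (s+3): 3 + j3 → |·| = √(3²+3²) = √18 ≈ 4.2426, ∠ = arctan(3/3) ≈ 45.00°
pole (s+200): 200 + j3 → |·| = √(200²+3²) = √40009 ≈ 200.02, ∠ = arctan(3/200) ≈ 0.86°
pole (s+500): 500 + j3 → |·| = √(500²+3²) = √250009 ≈ 500.01, ∠ = arctan(3/500) ≈ 0.34°
∠L = 0.00° − 46.20° = -46.20°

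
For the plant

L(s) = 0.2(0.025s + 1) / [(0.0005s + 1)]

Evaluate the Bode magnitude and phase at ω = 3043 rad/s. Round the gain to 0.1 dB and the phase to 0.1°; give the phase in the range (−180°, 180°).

18.4 dB, 32.6°

At ω = 3043 rad/s:
zero (1 + j3043·0.025) = 1 + j76.075 → |·| ≈ 76.082, ∠ ≈ 89.25°
pole (1 + j3043·0.0005) = 1 + j1.5215 → |·| ≈ 1.8207, ∠ ≈ 56.69°
|L| = 0.2 · 76.082 / (1.8207) ≈ 8.3574
Gain = 20 log₁₀(8.3574) ≈ 18.44 dB
∠L = (89.25°) − (56.69°) = 32.56°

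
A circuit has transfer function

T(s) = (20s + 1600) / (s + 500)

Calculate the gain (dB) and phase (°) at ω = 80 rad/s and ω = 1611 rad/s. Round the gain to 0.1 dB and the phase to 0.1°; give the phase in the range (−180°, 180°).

Substitute s = j80:
Numerator: 20(j80) + 1600 = 1600 + j1600
Denominator: (j80) + 500 = 500 + j80
|N| = √(1600² + 1600²) ≈ 2262.7, ∠N ≈ 45.00°
|D| = √(500² + 80²) ≈ 506.36, ∠D ≈ 9.09°
|T| = 2262.7 / 506.36 ≈ 4.4686
Gain = 20 log₁₀(4.4686) ≈ 13.00 dB
∠T = 45.00° − 9.09° = 35.91°

Substitute s = j1611:
Numerator: 20(j1611) + 1600 = 1600 + j32220
Denominator: (j1611) + 500 = 500 + j1611
|N| = √(1600² + 32220²) ≈ 32260, ∠N ≈ 87.16°
|D| = √(500² + 1611²) ≈ 1686.8, ∠D ≈ 72.76°
|T| = 32260 / 1686.8 ≈ 19.125
Gain = 20 log₁₀(19.125) ≈ 25.63 dB
∠T = 87.16° − 72.76° = 14.40°

ω = 80: 13.0 dB, 35.9°; ω = 1611: 25.6 dB, 14.4°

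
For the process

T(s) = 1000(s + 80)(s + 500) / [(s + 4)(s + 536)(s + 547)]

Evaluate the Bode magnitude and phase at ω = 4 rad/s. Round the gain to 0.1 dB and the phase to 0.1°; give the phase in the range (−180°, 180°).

27.7 dB, -42.5°

At s = jω = j4:
zero (s+80): 80 + j4 → |·| = √(80²+4²) = √6416 ≈ 80.1, ∠ = arctan(4/80) ≈ 2.86°
zero (s+500): 500 + j4 → |·| = √(500²+4²) = √250016 ≈ 500.02, ∠ = arctan(4/500) ≈ 0.46°
pole (s+4): 4 + j4 → |·| = √(4²+4²) = √32 ≈ 5.6569, ∠ = arctan(4/4) ≈ 45.00°
pole (s+536): 536 + j4 → |·| = √(536²+4²) = √287312 ≈ 536.01, ∠ = arctan(4/536) ≈ 0.43°
pole (s+547): 547 + j4 → |·| = √(547²+4²) = √299225 ≈ 547.01, ∠ = arctan(4/547) ≈ 0.42°
|T| = 1000 · 40052 / 1.6586e+06 ≈ 24.148
Gain = 20 log₁₀(24.148) ≈ 27.66 dB
∠T = 3.32° − 45.85° = -42.53°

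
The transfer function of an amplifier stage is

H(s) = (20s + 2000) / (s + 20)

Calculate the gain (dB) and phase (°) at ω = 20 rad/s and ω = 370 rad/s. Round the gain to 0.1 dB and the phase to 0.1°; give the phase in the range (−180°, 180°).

Substitute s = j20:
Numerator: 20(j20) + 2000 = 2000 + j400
Denominator: (j20) + 20 = 20 + j20
|N| = √(2000² + 400²) ≈ 2039.6, ∠N ≈ 11.31°
|D| = √(20² + 20²) ≈ 28.284, ∠D ≈ 45.00°
|H| = 2039.6 / 28.284 ≈ 72.111
Gain = 20 log₁₀(72.111) ≈ 37.16 dB
∠H = 11.31° − 45.00° = -33.69°

Substitute s = j370:
Numerator: 20(j370) + 2000 = 2000 + j7400
Denominator: (j370) + 20 = 20 + j370
|N| = √(2000² + 7400²) ≈ 7665.5, ∠N ≈ 74.88°
|D| = √(20² + 370²) ≈ 370.54, ∠D ≈ 86.91°
|H| = 7665.5 / 370.54 ≈ 20.687
Gain = 20 log₁₀(20.687) ≈ 26.31 dB
∠H = 74.88° − 86.91° = -12.03°

ω = 20: 37.2 dB, -33.7°; ω = 370: 26.3 dB, -12.0°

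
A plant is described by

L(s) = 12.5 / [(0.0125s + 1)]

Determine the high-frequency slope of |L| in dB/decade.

-20 dB/decade

Each pole contributes −20 dB/decade at high frequency; each zero contributes +20 dB/decade.
Net: 0 zero(s) − 1 pole(s) → -20 dB/decade.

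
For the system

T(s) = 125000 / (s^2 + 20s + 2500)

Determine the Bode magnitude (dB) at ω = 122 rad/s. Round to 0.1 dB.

At s = jω = j122:
quadratic: (j122)² + 20·j122 + 2500 = -12384 + j2440 → |·| ≈ 12622, ∠ ≈ 168.85°
|T| = 125000 / 12622 ≈ 9.9033
Gain = 20 log₁₀(9.9033) ≈ 19.92 dB

19.9 dB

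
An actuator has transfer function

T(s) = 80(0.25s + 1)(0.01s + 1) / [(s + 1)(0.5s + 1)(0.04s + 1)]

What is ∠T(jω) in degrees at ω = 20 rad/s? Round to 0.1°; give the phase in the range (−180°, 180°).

-120.1°

At ω = 20 rad/s:
zero (1 + j20·0.25) = 1 + j5 → |·| ≈ 5.099, ∠ ≈ 78.69°
zero (1 + j20·0.01) = 1 + j0.2 → |·| ≈ 1.0198, ∠ ≈ 11.31°
pole (1 + j20·1) = 1 + j20 → |·| ≈ 20.025, ∠ ≈ 87.14°
pole (1 + j20·0.5) = 1 + j10 → |·| ≈ 10.05, ∠ ≈ 84.29°
pole (1 + j20·0.04) = 1 + j0.8 → |·| ≈ 1.2806, ∠ ≈ 38.66°
∠T = (78.69° + 11.31°) − (87.14° + 84.29° + 38.66°) = -120.09°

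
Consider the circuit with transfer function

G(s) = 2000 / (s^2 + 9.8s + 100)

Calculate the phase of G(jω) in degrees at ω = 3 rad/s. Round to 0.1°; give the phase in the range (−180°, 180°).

At s = jω = j3:
quadratic: (j3)² + 9.8·j3 + 100 = 91 + j29.4 → |·| ≈ 95.631, ∠ ≈ 17.90°
∠G = 0.00° − 17.90° = -17.90°

-17.9°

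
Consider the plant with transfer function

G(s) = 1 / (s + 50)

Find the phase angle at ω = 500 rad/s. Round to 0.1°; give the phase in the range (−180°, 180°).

Substitute s = j500:
Numerator: 1 = 1 + j0
Denominator: (j500) + 50 = 50 + j500
|N| = √(1² + 0²) ≈ 1, ∠N ≈ 0.00°
|D| = √(50² + 500²) ≈ 502.49, ∠D ≈ 84.29°
∠G = 0.00° − 84.29° = -84.29°

-84.3°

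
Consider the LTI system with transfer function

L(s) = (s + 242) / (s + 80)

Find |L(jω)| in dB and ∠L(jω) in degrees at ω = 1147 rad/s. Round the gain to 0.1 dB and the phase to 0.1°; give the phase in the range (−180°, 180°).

0.2 dB, -7.9°

Substitute s = j1147:
Numerator: (j1147) + 242 = 242 + j1147
Denominator: (j1147) + 80 = 80 + j1147
|N| = √(242² + 1147²) ≈ 1172.3, ∠N ≈ 78.09°
|D| = √(80² + 1147²) ≈ 1149.8, ∠D ≈ 86.01°
|L| = 1172.3 / 1149.8 ≈ 1.0196
Gain = 20 log₁₀(1.0196) ≈ 0.17 dB
∠L = 78.09° − 86.01° = -7.92°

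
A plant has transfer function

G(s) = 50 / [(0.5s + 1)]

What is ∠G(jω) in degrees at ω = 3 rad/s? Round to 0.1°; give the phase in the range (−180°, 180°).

-56.3°

At ω = 3 rad/s:
pole (1 + j3·0.5) = 1 + j1.5 → |·| ≈ 1.8028, ∠ ≈ 56.31°
∠G = (0°) − (56.31°) = -56.31°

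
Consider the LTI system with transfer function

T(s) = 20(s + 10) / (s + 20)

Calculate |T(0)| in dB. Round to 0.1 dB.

T(0) = 20·10 / (20) = 10
20 log₁₀(10) ≈ 20.00 dB

20.0 dB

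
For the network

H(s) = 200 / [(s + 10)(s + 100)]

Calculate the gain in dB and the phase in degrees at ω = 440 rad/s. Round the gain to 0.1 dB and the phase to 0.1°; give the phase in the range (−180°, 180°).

-59.9 dB, -165.9°

At s = jω = j440:
pole (s+10): 10 + j440 → |·| = √(10²+440²) = √193700 ≈ 440.11, ∠ = arctan(440/10) ≈ 88.70°
pole (s+100): 100 + j440 → |·| = √(100²+440²) = √203600 ≈ 451.22, ∠ = arctan(440/100) ≈ 77.20°
|H| = 200 / 1.9859e+05 ≈ 0.0010071
Gain = 20 log₁₀(0.0010071) ≈ -59.94 dB
∠H = 0.00° − 165.90° = -165.90°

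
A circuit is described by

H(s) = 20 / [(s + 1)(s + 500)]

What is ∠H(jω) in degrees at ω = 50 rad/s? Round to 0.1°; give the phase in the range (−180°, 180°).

-94.6°

At s = jω = j50:
pole (s+1): 1 + j50 → |·| = √(1²+50²) = √2501 ≈ 50.01, ∠ = arctan(50/1) ≈ 88.85°
pole (s+500): 500 + j50 → |·| = √(500²+50²) = √252500 ≈ 502.49, ∠ = arctan(50/500) ≈ 5.71°
∠H = 0.00° − 94.56° = -94.56°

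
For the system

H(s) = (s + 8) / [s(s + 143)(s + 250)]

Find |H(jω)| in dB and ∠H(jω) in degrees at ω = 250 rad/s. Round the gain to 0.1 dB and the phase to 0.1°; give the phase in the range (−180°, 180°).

-100.2 dB, -107.1°

At s = jω = j250:
zero (s+8): 8 + j250 → |·| = √(8²+250²) = √62564 ≈ 250.13, ∠ = arctan(250/8) ≈ 88.17°
pole (s+143): 143 + j250 → |·| = √(143²+250²) = √82949 ≈ 288.01, ∠ = arctan(250/143) ≈ 60.23°
pole (s+250): 250 + j250 → |·| = √(250²+250²) = √125000 ≈ 353.55, ∠ = arctan(250/250) ≈ 45.00°
pole at origin: |s| = 250, ∠ = 90.00° (in denominator)
|H| = 1 · 250.13 / 2.5456e+07 ≈ 9.826e-06
Gain = 20 log₁₀(9.826e-06) ≈ -100.15 dB
∠H = 88.17° − 195.23° = -107.06°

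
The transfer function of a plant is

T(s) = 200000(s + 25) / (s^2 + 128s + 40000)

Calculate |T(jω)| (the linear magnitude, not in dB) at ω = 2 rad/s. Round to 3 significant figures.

125

At s = jω = j2:
zero (s+25): 25 + j2 → |·| = √(25²+2²) = √629 ≈ 25.08, ∠ = arctan(2/25) ≈ 4.57°
quadratic: (j2)² + 128·j2 + 40000 = 39996 + j256 → |·| ≈ 39997, ∠ ≈ 0.37°
|T| = 200000 · 25.08 / 39997 ≈ 125.41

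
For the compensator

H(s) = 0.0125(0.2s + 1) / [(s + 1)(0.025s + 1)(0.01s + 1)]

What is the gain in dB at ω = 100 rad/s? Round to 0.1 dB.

At ω = 100 rad/s:
zero (1 + j100·0.2) = 1 + j20 → |·| ≈ 20.025, ∠ ≈ 87.14°
pole (1 + j100·1) = 1 + j100 → |·| ≈ 100, ∠ ≈ 89.43°
pole (1 + j100·0.025) = 1 + j2.5 → |·| ≈ 2.6926, ∠ ≈ 68.20°
pole (1 + j100·0.01) = 1 + j1 → |·| ≈ 1.4142, ∠ ≈ 45.00°
|H| = 0.0125 · 20.025 / (100 · 2.6926 · 1.4142) ≈ 0.00065735
Gain = 20 log₁₀(0.00065735) ≈ -63.64 dB

-63.6 dB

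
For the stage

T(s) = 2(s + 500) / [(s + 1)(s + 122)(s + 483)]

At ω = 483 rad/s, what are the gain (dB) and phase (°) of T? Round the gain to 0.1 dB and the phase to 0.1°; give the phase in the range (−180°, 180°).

At s = jω = j483:
zero (s+500): 500 + j483 → |·| = √(500²+483²) = √483289 ≈ 695.19, ∠ = arctan(483/500) ≈ 44.01°
pole (s+1): 1 + j483 → |·| = √(1²+483²) = √233290 ≈ 483, ∠ = arctan(483/1) ≈ 89.88°
pole (s+122): 122 + j483 → |·| = √(122²+483²) = √248173 ≈ 498.17, ∠ = arctan(483/122) ≈ 75.82°
pole (s+483): 483 + j483 → |·| = √(483²+483²) = √466578 ≈ 683.07, ∠ = arctan(483/483) ≈ 45.00°
|T| = 2 · 695.19 / 1.6436e+08 ≈ 8.4594e-06
Gain = 20 log₁₀(8.4594e-06) ≈ -101.45 dB
∠T = 44.01° − 210.70° = -166.69°

-101.5 dB, -166.7°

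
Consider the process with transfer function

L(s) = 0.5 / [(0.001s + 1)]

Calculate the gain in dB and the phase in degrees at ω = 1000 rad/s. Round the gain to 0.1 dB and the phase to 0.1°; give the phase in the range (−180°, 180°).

At ω = 1000 rad/s:
pole (1 + j1000·0.001) = 1 + j1 → |·| ≈ 1.4142, ∠ ≈ 45.00°
|L| = 0.5 · 1 / (1.4142) ≈ 0.35356
Gain = 20 log₁₀(0.35356) ≈ -9.03 dB
∠L = (0°) − (45.00°) = -45.00°

-9.0 dB, -45.0°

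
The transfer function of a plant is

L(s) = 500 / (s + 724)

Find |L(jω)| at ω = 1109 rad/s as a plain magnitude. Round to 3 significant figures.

0.378

Substitute s = j1109:
Numerator: 500 = 500 + j0
Denominator: (j1109) + 724 = 724 + j1109
|N| = √(500² + 0²) ≈ 500, ∠N ≈ 0.00°
|D| = √(724² + 1109²) ≈ 1324.4, ∠D ≈ 56.86°
|L| = 500 / 1324.4 ≈ 0.37753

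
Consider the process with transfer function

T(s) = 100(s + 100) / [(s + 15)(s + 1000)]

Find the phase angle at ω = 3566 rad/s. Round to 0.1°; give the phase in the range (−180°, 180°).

-75.7°

At s = jω = j3566:
zero (s+100): 100 + j3566 → |·| = √(100²+3566²) = √12726356 ≈ 3567.4, ∠ = arctan(3566/100) ≈ 88.39°
pole (s+15): 15 + j3566 → |·| = √(15²+3566²) = √12716581 ≈ 3566, ∠ = arctan(3566/15) ≈ 89.76°
pole (s+1000): 1000 + j3566 → |·| = √(1000²+3566²) = √13716356 ≈ 3703.6, ∠ = arctan(3566/1000) ≈ 74.34°
∠T = 88.39° − 164.10° = -75.71°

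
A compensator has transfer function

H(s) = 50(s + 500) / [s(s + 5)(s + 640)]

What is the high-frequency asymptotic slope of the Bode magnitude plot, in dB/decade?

-40 dB/decade

Each pole contributes −20 dB/decade at high frequency; each zero contributes +20 dB/decade.
Net: 1 zero(s) − 3 pole(s) → -40 dB/decade.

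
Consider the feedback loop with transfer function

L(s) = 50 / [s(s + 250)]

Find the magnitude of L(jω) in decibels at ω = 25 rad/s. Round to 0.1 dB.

At s = jω = j25:
pole (s+250): 250 + j25 → |·| = √(250²+25²) = √63125 ≈ 251.25, ∠ = arctan(25/250) ≈ 5.71°
pole at origin: |s| = 25, ∠ = 90.00° (in denominator)
|L| = 50 / 6281.2 ≈ 0.0079603
Gain = 20 log₁₀(0.0079603) ≈ -41.98 dB

-42.0 dB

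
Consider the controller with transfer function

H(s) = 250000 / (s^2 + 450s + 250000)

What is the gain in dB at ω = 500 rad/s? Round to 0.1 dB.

0.9 dB

At s = jω = j500:
quadratic: (j500)² + 450·j500 + 250000 = 0 + j225000 → |·| ≈ 2.25e+05, ∠ ≈ 90.00°
|H| = 250000 / 2.25e+05 ≈ 1.1111
Gain = 20 log₁₀(1.1111) ≈ 0.92 dB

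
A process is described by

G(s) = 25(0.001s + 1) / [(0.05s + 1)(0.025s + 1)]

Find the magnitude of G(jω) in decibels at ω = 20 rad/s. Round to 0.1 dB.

At ω = 20 rad/s:
zero (1 + j20·0.001) = 1 + j0.02 → |·| ≈ 1.0002, ∠ ≈ 1.15°
pole (1 + j20·0.05) = 1 + j1 → |·| ≈ 1.4142, ∠ ≈ 45.00°
pole (1 + j20·0.025) = 1 + j0.5 → |·| ≈ 1.118, ∠ ≈ 26.57°
|G| = 25 · 1.0002 / (1.4142 · 1.118) ≈ 15.815
Gain = 20 log₁₀(15.815) ≈ 23.98 dB

24.0 dB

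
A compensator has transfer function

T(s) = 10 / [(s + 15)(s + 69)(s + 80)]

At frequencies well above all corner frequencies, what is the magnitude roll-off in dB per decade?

-60 dB/decade

Each pole contributes −20 dB/decade at high frequency; each zero contributes +20 dB/decade.
Net: 0 zero(s) − 3 pole(s) → -60 dB/decade.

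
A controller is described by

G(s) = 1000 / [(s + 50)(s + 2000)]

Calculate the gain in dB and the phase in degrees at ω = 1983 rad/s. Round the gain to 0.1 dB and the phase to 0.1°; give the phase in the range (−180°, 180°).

At s = jω = j1983:
pole (s+50): 50 + j1983 → |·| = √(50²+1983²) = √3934789 ≈ 1983.6, ∠ = arctan(1983/50) ≈ 88.56°
pole (s+2000): 2000 + j1983 → |·| = √(2000²+1983²) = √7932289 ≈ 2816.4, ∠ = arctan(1983/2000) ≈ 44.76°
|G| = 1000 / 5.5866e+06 ≈ 0.000179
Gain = 20 log₁₀(0.000179) ≈ -74.94 dB
∠G = 0.00° − 133.32° = -133.32°

-74.9 dB, -133.3°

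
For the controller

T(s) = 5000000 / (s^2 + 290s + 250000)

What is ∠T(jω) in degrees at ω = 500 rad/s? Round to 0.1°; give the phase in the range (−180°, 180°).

-90.0°

At s = jω = j500:
quadratic: (j500)² + 290·j500 + 250000 = 0 + j145000 → |·| ≈ 1.45e+05, ∠ ≈ 90.00°
∠T = 0.00° − 90.00° = -90.00°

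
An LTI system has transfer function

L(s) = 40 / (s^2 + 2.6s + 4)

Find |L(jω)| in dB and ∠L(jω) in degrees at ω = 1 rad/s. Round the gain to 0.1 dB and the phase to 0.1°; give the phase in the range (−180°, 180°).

At s = jω = j1:
quadratic: (j1)² + 2.6·j1 + 4 = 3 + j2.6 → |·| ≈ 3.9699, ∠ ≈ 40.91°
|L| = 40 / 3.9699 ≈ 10.076
Gain = 20 log₁₀(10.076) ≈ 20.07 dB
∠L = 0.00° − 40.91° = -40.91°

20.1 dB, -40.9°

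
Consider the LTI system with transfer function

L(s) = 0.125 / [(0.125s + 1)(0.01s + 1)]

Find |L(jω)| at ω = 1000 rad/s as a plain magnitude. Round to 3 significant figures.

9.95e-05

At ω = 1000 rad/s:
pole (1 + j1000·0.125) = 1 + j125 → |·| ≈ 125, ∠ ≈ 89.54°
pole (1 + j1000·0.01) = 1 + j10 → |·| ≈ 10.05, ∠ ≈ 84.29°
|L| = 0.125 · 1 / (125 · 10.05) ≈ 9.9502e-05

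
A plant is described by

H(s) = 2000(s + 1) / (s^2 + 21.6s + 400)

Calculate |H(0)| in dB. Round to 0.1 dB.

14.0 dB

H(0) = 2000·1 / 400 = 5
20 log₁₀(5) ≈ 13.98 dB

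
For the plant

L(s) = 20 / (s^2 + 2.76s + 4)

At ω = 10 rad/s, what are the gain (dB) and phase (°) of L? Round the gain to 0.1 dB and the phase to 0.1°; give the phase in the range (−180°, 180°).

-14.0 dB, -164.0°

At s = jω = j10:
quadratic: (j10)² + 2.76·j10 + 4 = -96 + j27.6 → |·| ≈ 99.889, ∠ ≈ 163.96°
|L| = 20 / 99.889 ≈ 0.20022
Gain = 20 log₁₀(0.20022) ≈ -13.97 dB
∠L = 0.00° − 163.96° = -163.96°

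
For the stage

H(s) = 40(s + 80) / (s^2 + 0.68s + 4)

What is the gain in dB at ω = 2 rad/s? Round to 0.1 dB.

At s = jω = j2:
zero (s+80): 80 + j2 → |·| = √(80²+2²) = √6404 ≈ 80.025, ∠ = arctan(2/80) ≈ 1.43°
quadratic: (j2)² + 0.68·j2 + 4 = 0 + j1.36 → |·| ≈ 1.36, ∠ ≈ 90.00°
|H| = 40 · 80.025 / 1.36 ≈ 2353.7
Gain = 20 log₁₀(2353.7) ≈ 67.44 dB

67.4 dB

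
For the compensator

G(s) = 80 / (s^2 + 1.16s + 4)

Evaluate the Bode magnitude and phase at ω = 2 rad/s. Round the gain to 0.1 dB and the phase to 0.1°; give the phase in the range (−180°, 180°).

At s = jω = j2:
quadratic: (j2)² + 1.16·j2 + 4 = 0 + j2.32 → |·| ≈ 2.32, ∠ ≈ 90.00°
|G| = 80 / 2.32 ≈ 34.483
Gain = 20 log₁₀(34.483) ≈ 30.75 dB
∠G = 0.00° − 90.00° = -90.00°

30.8 dB, -90.0°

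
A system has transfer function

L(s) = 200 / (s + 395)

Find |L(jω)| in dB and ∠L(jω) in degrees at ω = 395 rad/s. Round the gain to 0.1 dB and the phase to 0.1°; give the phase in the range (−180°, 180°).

-8.9 dB, -45.0°

At s = jω = j395:
pole (s+395): 395 + j395 → |·| = √(395²+395²) = √312050 ≈ 558.61, ∠ = arctan(395/395) ≈ 45.00°
|L| = 200 / 558.61 ≈ 0.35803
Gain = 20 log₁₀(0.35803) ≈ -8.92 dB
∠L = 0.00° − 45.00° = -45.00°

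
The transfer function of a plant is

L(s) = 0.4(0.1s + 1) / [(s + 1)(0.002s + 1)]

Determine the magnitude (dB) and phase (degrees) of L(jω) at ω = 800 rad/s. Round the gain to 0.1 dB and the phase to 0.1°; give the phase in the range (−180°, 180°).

At ω = 800 rad/s:
zero (1 + j800·0.1) = 1 + j80 → |·| ≈ 80.006, ∠ ≈ 89.28°
pole (1 + j800·1) = 1 + j800 → |·| ≈ 800, ∠ ≈ 89.93°
pole (1 + j800·0.002) = 1 + j1.6 → |·| ≈ 1.8868, ∠ ≈ 57.99°
|L| = 0.4 · 80.006 / (800 · 1.8868) ≈ 0.021202
Gain = 20 log₁₀(0.021202) ≈ -33.47 dB
∠L = (89.28°) − (89.93° + 57.99°) = -58.64°

-33.5 dB, -58.6°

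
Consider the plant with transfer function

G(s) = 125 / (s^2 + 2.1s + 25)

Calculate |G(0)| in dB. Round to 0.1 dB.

14.0 dB

G(0) = 125 / 25 = 5
20 log₁₀(5) ≈ 13.98 dB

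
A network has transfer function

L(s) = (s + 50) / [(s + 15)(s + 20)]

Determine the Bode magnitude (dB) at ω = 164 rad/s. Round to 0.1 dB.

-44.0 dB

At s = jω = j164:
zero (s+50): 50 + j164 → |·| = √(50²+164²) = √29396 ≈ 171.45, ∠ = arctan(164/50) ≈ 73.04°
pole (s+15): 15 + j164 → |·| = √(15²+164²) = √27121 ≈ 164.68, ∠ = arctan(164/15) ≈ 84.77°
pole (s+20): 20 + j164 → |·| = √(20²+164²) = √27296 ≈ 165.22, ∠ = arctan(164/20) ≈ 83.05°
|L| = 1 · 171.45 / 27208 ≈ 0.0063015
Gain = 20 log₁₀(0.0063015) ≈ -44.01 dB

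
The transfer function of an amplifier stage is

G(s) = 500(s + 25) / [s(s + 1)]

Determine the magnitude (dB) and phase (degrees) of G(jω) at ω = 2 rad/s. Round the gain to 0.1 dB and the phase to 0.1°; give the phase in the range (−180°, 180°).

At s = jω = j2:
zero (s+25): 25 + j2 → |·| = √(25²+2²) = √629 ≈ 25.08, ∠ = arctan(2/25) ≈ 4.57°
pole (s+1): 1 + j2 → |·| = √(1²+2²) = √5 ≈ 2.2361, ∠ = arctan(2/1) ≈ 63.43°
pole at origin: |s| = 2, ∠ = 90.00° (in denominator)
|G| = 500 · 25.08 / 4.4722 ≈ 2804
Gain = 20 log₁₀(2804) ≈ 68.96 dB
∠G = 4.57° − 153.43° = -148.86°

69.0 dB, -148.9°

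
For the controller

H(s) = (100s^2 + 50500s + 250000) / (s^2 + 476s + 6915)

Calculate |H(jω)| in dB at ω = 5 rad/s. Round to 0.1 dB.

33.7 dB

Substitute s = j5:
Numerator: 100(j5)^2 + 50500(j5) + 250000 = 247500 + j252500
Denominator: (j5)^2 + 476(j5) + 6915 = 6890 + j2380
|N| = √(247500² + 252500²) ≈ 3.5357e+05, ∠N ≈ 45.57°
|D| = √(6890² + 2380²) ≈ 7289.5, ∠D ≈ 19.06°
|H| = 3.5357e+05 / 7289.5 ≈ 48.504
Gain = 20 log₁₀(48.504) ≈ 33.72 dB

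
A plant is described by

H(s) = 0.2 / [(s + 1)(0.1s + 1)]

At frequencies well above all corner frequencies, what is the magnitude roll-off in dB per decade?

-40 dB/decade

Each pole contributes −20 dB/decade at high frequency; each zero contributes +20 dB/decade.
Net: 0 zero(s) − 2 pole(s) → -40 dB/decade.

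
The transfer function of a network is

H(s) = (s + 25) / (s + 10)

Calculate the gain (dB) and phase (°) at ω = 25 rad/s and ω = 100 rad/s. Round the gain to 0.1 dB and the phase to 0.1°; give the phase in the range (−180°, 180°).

ω = 25: 2.4 dB, -23.2°; ω = 100: 0.2 dB, -8.3°

At s = jω = j25:
zero (s+25): 25 + j25 → |·| = √(25²+25²) = √1250 ≈ 35.355, ∠ = arctan(25/25) ≈ 45.00°
pole (s+10): 10 + j25 → |·| = √(10²+25²) = √725 ≈ 26.926, ∠ = arctan(25/10) ≈ 68.20°
|H| = 1 · 35.355 / 26.926 ≈ 1.313
Gain = 20 log₁₀(1.313) ≈ 2.37 dB
∠H = 45.00° − 68.20° = -23.20°

At s = jω = j100:
zero (s+25): 25 + j100 → |·| = √(25²+100²) = √10625 ≈ 103.08, ∠ = arctan(100/25) ≈ 75.96°
pole (s+10): 10 + j100 → |·| = √(10²+100²) = √10100 ≈ 100.5, ∠ = arctan(100/10) ≈ 84.29°
|H| = 1 · 103.08 / 100.5 ≈ 1.0257
Gain = 20 log₁₀(1.0257) ≈ 0.22 dB
∠H = 75.96° − 84.29° = -8.33°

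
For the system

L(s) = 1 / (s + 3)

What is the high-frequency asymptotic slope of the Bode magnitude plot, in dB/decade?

Each pole contributes −20 dB/decade at high frequency; each zero contributes +20 dB/decade.
Net: 0 zero(s) − 1 pole(s) → -20 dB/decade.

-20 dB/decade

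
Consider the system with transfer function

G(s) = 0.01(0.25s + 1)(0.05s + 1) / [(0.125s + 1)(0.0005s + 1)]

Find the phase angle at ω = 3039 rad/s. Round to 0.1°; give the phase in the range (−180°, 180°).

At ω = 3039 rad/s:
zero (1 + j3039·0.25) = 1 + j759.75 → |·| ≈ 759.75, ∠ ≈ 89.92°
zero (1 + j3039·0.05) = 1 + j151.95 → |·| ≈ 151.95, ∠ ≈ 89.62°
pole (1 + j3039·0.125) = 1 + j379.875 → |·| ≈ 379.88, ∠ ≈ 89.85°
pole (1 + j3039·0.0005) = 1 + j1.5195 → |·| ≈ 1.819, ∠ ≈ 56.65°
∠G = (89.92° + 89.62°) − (89.85° + 56.65°) = 33.04°

33.0°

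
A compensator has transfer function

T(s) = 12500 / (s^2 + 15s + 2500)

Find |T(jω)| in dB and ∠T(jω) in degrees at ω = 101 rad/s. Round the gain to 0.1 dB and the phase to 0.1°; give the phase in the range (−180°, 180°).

4.0 dB, -168.9°

At s = jω = j101:
quadratic: (j101)² + 15·j101 + 2500 = -7701 + j1515 → |·| ≈ 7848.6, ∠ ≈ 168.87°
|T| = 12500 / 7848.6 ≈ 1.5926
Gain = 20 log₁₀(1.5926) ≈ 4.04 dB
∠T = 0.00° − 168.87° = -168.87°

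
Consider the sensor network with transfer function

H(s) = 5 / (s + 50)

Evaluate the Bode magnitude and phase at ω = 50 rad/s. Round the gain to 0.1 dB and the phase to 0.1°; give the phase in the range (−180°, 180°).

At s = jω = j50:
pole (s+50): 50 + j50 → |·| = √(50²+50²) = √5000 ≈ 70.711, ∠ = arctan(50/50) ≈ 45.00°
|H| = 5 / 70.711 ≈ 0.07071
Gain = 20 log₁₀(0.07071) ≈ -23.01 dB
∠H = 0.00° − 45.00° = -45.00°

-23.0 dB, -45.0°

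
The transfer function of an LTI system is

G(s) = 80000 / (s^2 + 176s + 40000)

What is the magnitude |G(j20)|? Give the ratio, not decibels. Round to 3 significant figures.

2.01

At s = jω = j20:
quadratic: (j20)² + 176·j20 + 40000 = 39600 + j3520 → |·| ≈ 39756, ∠ ≈ 5.08°
|G| = 80000 / 39756 ≈ 2.0123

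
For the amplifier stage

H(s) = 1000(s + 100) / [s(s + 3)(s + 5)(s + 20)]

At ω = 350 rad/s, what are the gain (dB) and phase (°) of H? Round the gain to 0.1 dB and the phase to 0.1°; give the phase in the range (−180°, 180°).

-92.3 dB, 78.6°

At s = jω = j350:
zero (s+100): 100 + j350 → |·| = √(100²+350²) = √132500 ≈ 364.01, ∠ = arctan(350/100) ≈ 74.05°
pole (s+3): 3 + j350 → |·| = √(3²+350²) = √122509 ≈ 350.01, ∠ = arctan(350/3) ≈ 89.51°
pole (s+5): 5 + j350 → |·| = √(5²+350²) = √122525 ≈ 350.04, ∠ = arctan(350/5) ≈ 89.18°
pole (s+20): 20 + j350 → |·| = √(20²+350²) = √122900 ≈ 350.57, ∠ = arctan(350/20) ≈ 86.73°
pole at origin: |s| = 350, ∠ = 90.00° (in denominator)
|H| = 1000 · 364.01 / 1.5033e+10 ≈ 2.4214e-05
Gain = 20 log₁₀(2.4214e-05) ≈ -92.32 dB
∠H = 74.05° − 355.42° = -281.37° ≡ 78.63° (principal value)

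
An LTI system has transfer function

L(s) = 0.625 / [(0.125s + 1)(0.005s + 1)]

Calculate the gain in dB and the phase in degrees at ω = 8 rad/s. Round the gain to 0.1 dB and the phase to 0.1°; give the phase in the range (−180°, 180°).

-7.1 dB, -47.3°

At ω = 8 rad/s:
pole (1 + j8·0.125) = 1 + j1 → |·| ≈ 1.4142, ∠ ≈ 45.00°
pole (1 + j8·0.005) = 1 + j0.04 → |·| ≈ 1.0008, ∠ ≈ 2.29°
|L| = 0.625 · 1 / (1.4142 · 1.0008) ≈ 0.44159
Gain = 20 log₁₀(0.44159) ≈ -7.10 dB
∠L = (0°) − (45.00° + 2.29°) = -47.29°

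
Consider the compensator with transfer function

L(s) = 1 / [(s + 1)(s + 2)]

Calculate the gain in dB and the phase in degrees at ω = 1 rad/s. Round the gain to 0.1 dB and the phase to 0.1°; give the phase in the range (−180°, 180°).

-10.0 dB, -71.6°

At s = jω = j1:
pole (s+1): 1 + j1 → |·| = √(1²+1²) = √2 ≈ 1.4142, ∠ = arctan(1/1) ≈ 45.00°
pole (s+2): 2 + j1 → |·| = √(2²+1²) = √5 ≈ 2.2361, ∠ = arctan(1/2) ≈ 26.57°
|L| = 1 / 3.1623 ≈ 0.31623
Gain = 20 log₁₀(0.31623) ≈ -10.00 dB
∠L = 0.00° − 71.57° = -71.57°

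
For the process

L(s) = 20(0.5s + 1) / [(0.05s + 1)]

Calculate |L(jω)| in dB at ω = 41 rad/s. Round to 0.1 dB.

45.1 dB

At ω = 41 rad/s:
zero (1 + j41·0.5) = 1 + j20.5 → |·| ≈ 20.524, ∠ ≈ 87.21°
pole (1 + j41·0.05) = 1 + j2.05 → |·| ≈ 2.2809, ∠ ≈ 64.00°
|L| = 20 · 20.524 / (2.2809) ≈ 179.96
Gain = 20 log₁₀(179.96) ≈ 45.10 dB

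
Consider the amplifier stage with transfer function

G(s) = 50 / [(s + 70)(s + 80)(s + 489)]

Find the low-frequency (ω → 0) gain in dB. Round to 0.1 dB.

G(0) = 50 / (70·80·489) ≈ 1.8259e-05
20 log₁₀(1.8259e-05) ≈ -94.77 dB

-94.8 dB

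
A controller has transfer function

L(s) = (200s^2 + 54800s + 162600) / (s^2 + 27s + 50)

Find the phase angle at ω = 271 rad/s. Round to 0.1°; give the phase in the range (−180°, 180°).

-39.9°

Substitute s = j271:
Numerator: 200(j271)^2 + 54800(j271) + 162600 = -14525600 + j14850800
Denominator: (j271)^2 + 27(j271) + 50 = -73391 + j7317
|N| = √(14525600² + 14850800²) ≈ 2.0774e+07, ∠N ≈ 134.37°
|D| = √(73391² + 7317²) ≈ 73755, ∠D ≈ 174.31°
∠L = 134.37° − 174.31° = -39.94°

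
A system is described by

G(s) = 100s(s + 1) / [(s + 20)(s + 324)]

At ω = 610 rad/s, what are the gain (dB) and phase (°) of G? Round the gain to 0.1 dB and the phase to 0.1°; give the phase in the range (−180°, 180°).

At s = jω = j610:
zero (s+1): 1 + j610 → |·| = √(1²+610²) = √372101 ≈ 610, ∠ = arctan(610/1) ≈ 89.91°
zero at origin: s = j610 → |·| = 610, ∠ = 90.00°
pole (s+20): 20 + j610 → |·| = √(20²+610²) = √372500 ≈ 610.33, ∠ = arctan(610/20) ≈ 88.12°
pole (s+324): 324 + j610 → |·| = √(324²+610²) = √477076 ≈ 690.71, ∠ = arctan(610/324) ≈ 62.03°
|G| = 100 · 3.721e+05 / 4.2156e+05 ≈ 88.267
Gain = 20 log₁₀(88.267) ≈ 38.92 dB
∠G = 179.91° − 150.15° = 29.76°

38.9 dB, 29.8°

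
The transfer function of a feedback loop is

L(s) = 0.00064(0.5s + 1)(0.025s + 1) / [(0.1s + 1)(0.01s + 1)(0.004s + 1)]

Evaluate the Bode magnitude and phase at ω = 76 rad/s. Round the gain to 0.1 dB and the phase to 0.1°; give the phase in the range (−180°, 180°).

-45.7 dB, 14.1°

At ω = 76 rad/s:
zero (1 + j76·0.5) = 1 + j38 → |·| ≈ 38.013, ∠ ≈ 88.49°
zero (1 + j76·0.025) = 1 + j1.9 → |·| ≈ 2.1471, ∠ ≈ 62.24°
pole (1 + j76·0.1) = 1 + j7.6 → |·| ≈ 7.6655, ∠ ≈ 82.50°
pole (1 + j76·0.01) = 1 + j0.76 → |·| ≈ 1.256, ∠ ≈ 37.23°
pole (1 + j76·0.004) = 1 + j0.304 → |·| ≈ 1.0452, ∠ ≈ 16.91°
|L| = 0.00064 · 38.013 · 2.1471 / (7.6655 · 1.256 · 1.0452) ≈ 0.0051908
Gain = 20 log₁₀(0.0051908) ≈ -45.70 dB
∠L = (88.49° + 62.24°) − (82.50° + 37.23° + 16.91°) = 14.09°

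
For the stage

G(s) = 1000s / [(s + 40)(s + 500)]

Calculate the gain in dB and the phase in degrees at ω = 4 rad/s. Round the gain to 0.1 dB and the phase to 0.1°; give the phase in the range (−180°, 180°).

At s = jω = j4:
zero at origin: s = j4 → |·| = 4, ∠ = 90.00°
pole (s+40): 40 + j4 → |·| = √(40²+4²) = √1616 ≈ 40.2, ∠ = arctan(4/40) ≈ 5.71°
pole (s+500): 500 + j4 → |·| = √(500²+4²) = √250016 ≈ 500.02, ∠ = arctan(4/500) ≈ 0.46°
|G| = 1000 · 4 / 20101 ≈ 0.199
Gain = 20 log₁₀(0.199) ≈ -14.02 dB
∠G = 90.00° − 6.17° = 83.83°

-14.0 dB, 83.8°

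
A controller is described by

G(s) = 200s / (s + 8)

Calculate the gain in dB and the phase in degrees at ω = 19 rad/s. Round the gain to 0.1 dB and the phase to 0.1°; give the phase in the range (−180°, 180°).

45.3 dB, 22.8°

At s = jω = j19:
zero at origin: s = j19 → |·| = 19, ∠ = 90.00°
pole (s+8): 8 + j19 → |·| = √(8²+19²) = √425 ≈ 20.616, ∠ = arctan(19/8) ≈ 67.17°
|G| = 200 · 19 / 20.616 ≈ 184.32
Gain = 20 log₁₀(184.32) ≈ 45.31 dB
∠G = 90.00° − 67.17° = 22.83°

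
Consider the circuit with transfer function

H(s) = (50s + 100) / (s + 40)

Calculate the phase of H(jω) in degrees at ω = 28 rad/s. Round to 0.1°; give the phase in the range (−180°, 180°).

50.9°

Substitute s = j28:
Numerator: 50(j28) + 100 = 100 + j1400
Denominator: (j28) + 40 = 40 + j28
|N| = √(100² + 1400²) ≈ 1403.6, ∠N ≈ 85.91°
|D| = √(40² + 28²) ≈ 48.826, ∠D ≈ 34.99°
∠H = 85.91° − 34.99° = 50.92°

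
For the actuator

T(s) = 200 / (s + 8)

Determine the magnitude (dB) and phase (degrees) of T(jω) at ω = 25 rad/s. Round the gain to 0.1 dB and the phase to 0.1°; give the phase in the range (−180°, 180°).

Substitute s = j25:
Numerator: 200 = 200 + j0
Denominator: (j25) + 8 = 8 + j25
|N| = √(200² + 0²) ≈ 200, ∠N ≈ 0.00°
|D| = √(8² + 25²) ≈ 26.249, ∠D ≈ 72.26°
|T| = 200 / 26.249 ≈ 7.6193
Gain = 20 log₁₀(7.6193) ≈ 17.64 dB
∠T = 0.00° − 72.26° = -72.26°

17.6 dB, -72.3°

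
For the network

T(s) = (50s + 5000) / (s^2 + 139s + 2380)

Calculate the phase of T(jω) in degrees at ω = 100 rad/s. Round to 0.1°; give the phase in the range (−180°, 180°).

-73.7°

Substitute s = j100:
Numerator: 50(j100) + 5000 = 5000 + j5000
Denominator: (j100)^2 + 139(j100) + 2380 = -7620 + j13900
|N| = √(5000² + 5000²) ≈ 7071.1, ∠N ≈ 45.00°
|D| = √(7620² + 13900²) ≈ 15852, ∠D ≈ 118.73°
∠T = 45.00° − 118.73° = -73.73°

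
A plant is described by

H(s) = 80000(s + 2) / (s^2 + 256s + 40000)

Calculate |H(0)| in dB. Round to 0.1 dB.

H(0) = 80000·2 / 40000 = 4
20 log₁₀(4) ≈ 12.04 dB

12.0 dB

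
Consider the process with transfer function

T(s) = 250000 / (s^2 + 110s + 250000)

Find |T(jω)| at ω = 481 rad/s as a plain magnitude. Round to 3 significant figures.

4.46

At s = jω = j481:
quadratic: (j481)² + 110·j481 + 250000 = 18639 + j52910 → |·| ≈ 56097, ∠ ≈ 70.59°
|T| = 250000 / 56097 ≈ 4.4566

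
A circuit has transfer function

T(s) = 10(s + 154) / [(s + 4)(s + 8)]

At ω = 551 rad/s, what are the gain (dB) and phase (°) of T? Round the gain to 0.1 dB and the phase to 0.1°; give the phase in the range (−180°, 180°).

At s = jω = j551:
zero (s+154): 154 + j551 → |·| = √(154²+551²) = √327317 ≈ 572.12, ∠ = arctan(551/154) ≈ 74.38°
pole (s+4): 4 + j551 → |·| = √(4²+551²) = √303617 ≈ 551.01, ∠ = arctan(551/4) ≈ 89.58°
pole (s+8): 8 + j551 → |·| = √(8²+551²) = √303665 ≈ 551.06, ∠ = arctan(551/8) ≈ 89.17°
|T| = 10 · 572.12 / 3.0364e+05 ≈ 0.018842
Gain = 20 log₁₀(0.018842) ≈ -34.50 dB
∠T = 74.38° − 178.75° = -104.37°

-34.5 dB, -104.4°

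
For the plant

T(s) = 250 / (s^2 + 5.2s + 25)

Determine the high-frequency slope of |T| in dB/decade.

-40 dB/decade

Each pole contributes −20 dB/decade at high frequency; each zero contributes +20 dB/decade.
Net: 0 zero(s) − 2 pole(s) → -40 dB/decade.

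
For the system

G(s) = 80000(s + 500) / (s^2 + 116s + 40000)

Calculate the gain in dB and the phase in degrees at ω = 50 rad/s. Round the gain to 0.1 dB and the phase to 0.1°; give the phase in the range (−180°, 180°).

60.5 dB, -3.1°

At s = jω = j50:
zero (s+500): 500 + j50 → |·| = √(500²+50²) = √252500 ≈ 502.49, ∠ = arctan(50/500) ≈ 5.71°
quadratic: (j50)² + 116·j50 + 40000 = 37500 + j5800 → |·| ≈ 37946, ∠ ≈ 8.79°
|G| = 80000 · 502.49 / 37946 ≈ 1059.4
Gain = 20 log₁₀(1059.4) ≈ 60.50 dB
∠G = 5.71° − 8.79° = -3.08°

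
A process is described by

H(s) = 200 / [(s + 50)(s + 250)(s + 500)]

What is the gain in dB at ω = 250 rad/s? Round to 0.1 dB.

At s = jω = j250:
pole (s+50): 50 + j250 → |·| = √(50²+250²) = √65000 ≈ 254.95, ∠ = arctan(250/50) ≈ 78.69°
pole (s+250): 250 + j250 → |·| = √(250²+250²) = √125000 ≈ 353.55, ∠ = arctan(250/250) ≈ 45.00°
pole (s+500): 500 + j250 → |·| = √(500²+250²) = √312500 ≈ 559.02, ∠ = arctan(250/500) ≈ 26.57°
|H| = 200 / 5.0389e+07 ≈ 3.9691e-06
Gain = 20 log₁₀(3.9691e-06) ≈ -108.03 dB

-108.0 dB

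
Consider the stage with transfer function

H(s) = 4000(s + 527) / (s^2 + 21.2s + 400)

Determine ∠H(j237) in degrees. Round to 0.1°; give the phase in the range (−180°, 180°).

At s = jω = j237:
zero (s+527): 527 + j237 → |·| = √(527²+237²) = √333898 ≈ 577.84, ∠ = arctan(237/527) ≈ 24.21°
quadratic: (j237)² + 21.2·j237 + 400 = -55769 + j5024.4 → |·| ≈ 55995, ∠ ≈ 174.85°
∠H = 24.21° − 174.85° = -150.64°

-150.6°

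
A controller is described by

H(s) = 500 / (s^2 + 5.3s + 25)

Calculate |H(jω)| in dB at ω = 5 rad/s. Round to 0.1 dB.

At s = jω = j5:
quadratic: (j5)² + 5.3·j5 + 25 = 0 + j26.5 → |·| ≈ 26.5, ∠ ≈ 90.00°
|H| = 500 / 26.5 ≈ 18.868
Gain = 20 log₁₀(18.868) ≈ 25.51 dB

25.5 dB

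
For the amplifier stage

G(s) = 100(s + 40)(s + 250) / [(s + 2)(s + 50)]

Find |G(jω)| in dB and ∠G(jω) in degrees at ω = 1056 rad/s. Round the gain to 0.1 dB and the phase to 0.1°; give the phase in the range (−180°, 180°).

40.2 dB, -12.7°

At s = jω = j1056:
zero (s+40): 40 + j1056 → |·| = √(40²+1056²) = √1116736 ≈ 1056.8, ∠ = arctan(1056/40) ≈ 87.83°
zero (s+250): 250 + j1056 → |·| = √(250²+1056²) = √1177636 ≈ 1085.2, ∠ = arctan(1056/250) ≈ 76.68°
pole (s+2): 2 + j1056 → |·| = √(2²+1056²) = √1115140 ≈ 1056, ∠ = arctan(1056/2) ≈ 89.89°
pole (s+50): 50 + j1056 → |·| = √(50²+1056²) = √1117636 ≈ 1057.2, ∠ = arctan(1056/50) ≈ 87.29°
|G| = 100 · 1.1468e+06 / 1.1164e+06 ≈ 102.72
Gain = 20 log₁₀(102.72) ≈ 40.23 dB
∠G = 164.51° − 177.18° = -12.67°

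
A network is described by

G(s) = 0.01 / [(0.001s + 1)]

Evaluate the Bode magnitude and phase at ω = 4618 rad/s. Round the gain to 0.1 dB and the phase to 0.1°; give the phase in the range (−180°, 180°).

-53.5 dB, -77.8°

At ω = 4618 rad/s:
pole (1 + j4618·0.001) = 1 + j4.618 → |·| ≈ 4.725, ∠ ≈ 77.78°
|G| = 0.01 · 1 / (4.725) ≈ 0.0021164
Gain = 20 log₁₀(0.0021164) ≈ -53.49 dB
∠G = (0°) − (77.78°) = -77.78°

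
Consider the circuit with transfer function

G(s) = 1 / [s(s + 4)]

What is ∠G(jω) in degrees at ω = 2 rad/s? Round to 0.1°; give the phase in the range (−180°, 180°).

-116.6°

At s = jω = j2:
pole (s+4): 4 + j2 → |·| = √(4²+2²) = √20 ≈ 4.4721, ∠ = arctan(2/4) ≈ 26.57°
pole at origin: |s| = 2, ∠ = 90.00° (in denominator)
∠G = 0.00° − 116.57° = -116.57°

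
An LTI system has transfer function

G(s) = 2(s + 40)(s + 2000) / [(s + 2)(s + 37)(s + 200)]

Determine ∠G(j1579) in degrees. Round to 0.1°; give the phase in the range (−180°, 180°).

-134.5°

At s = jω = j1579:
zero (s+40): 40 + j1579 → |·| = √(40²+1579²) = √2494841 ≈ 1579.5, ∠ = arctan(1579/40) ≈ 88.55°
zero (s+2000): 2000 + j1579 → |·| = √(2000²+1579²) = √6493241 ≈ 2548.2, ∠ = arctan(1579/2000) ≈ 38.29°
pole (s+2): 2 + j1579 → |·| = √(2²+1579²) = √2493245 ≈ 1579, ∠ = arctan(1579/2) ≈ 89.93°
pole (s+37): 37 + j1579 → |·| = √(37²+1579²) = √2494610 ≈ 1579.4, ∠ = arctan(1579/37) ≈ 88.66°
pole (s+200): 200 + j1579 → |·| = √(200²+1579²) = √2533241 ≈ 1591.6, ∠ = arctan(1579/200) ≈ 82.78°
∠G = 126.84° − 261.37° = -134.53°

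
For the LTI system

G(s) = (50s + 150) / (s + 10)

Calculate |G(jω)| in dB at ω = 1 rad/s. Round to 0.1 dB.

Substitute s = j1:
Numerator: 50(j1) + 150 = 150 + j50
Denominator: (j1) + 10 = 10 + j1
|N| = √(150² + 50²) ≈ 158.11, ∠N ≈ 18.43°
|D| = √(10² + 1²) ≈ 10.05, ∠D ≈ 5.71°
|G| = 158.11 / 10.05 ≈ 15.732
Gain = 20 log₁₀(15.732) ≈ 23.94 dB

23.9 dB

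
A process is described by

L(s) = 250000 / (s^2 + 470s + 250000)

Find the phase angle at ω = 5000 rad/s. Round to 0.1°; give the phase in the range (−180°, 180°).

At s = jω = j5000:
quadratic: (j5000)² + 470·j5000 + 250000 = -24750000 + j2350000 → |·| ≈ 2.4861e+07, ∠ ≈ 174.58°
∠L = 0.00° − 174.58° = -174.58°

-174.6°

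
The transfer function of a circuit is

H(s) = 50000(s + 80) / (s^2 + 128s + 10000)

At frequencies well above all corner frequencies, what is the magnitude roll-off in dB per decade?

-20 dB/decade

Each pole contributes −20 dB/decade at high frequency; each zero contributes +20 dB/decade.
Net: 1 zero(s) − 2 pole(s) → -20 dB/decade.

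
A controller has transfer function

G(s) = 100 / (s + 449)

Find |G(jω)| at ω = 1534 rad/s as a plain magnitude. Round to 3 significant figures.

0.0626

At s = jω = j1534:
pole (s+449): 449 + j1534 → |·| = √(449²+1534²) = √2554757 ≈ 1598.4, ∠ = arctan(1534/449) ≈ 73.69°
|G| = 100 / 1598.4 ≈ 0.062563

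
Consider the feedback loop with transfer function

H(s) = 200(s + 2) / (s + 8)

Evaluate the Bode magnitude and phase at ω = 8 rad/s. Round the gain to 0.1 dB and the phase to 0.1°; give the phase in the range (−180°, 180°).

At s = jω = j8:
zero (s+2): 2 + j8 → |·| = √(2²+8²) = √68 ≈ 8.2462, ∠ = arctan(8/2) ≈ 75.96°
pole (s+8): 8 + j8 → |·| = √(8²+8²) = √128 ≈ 11.314, ∠ = arctan(8/8) ≈ 45.00°
|H| = 200 · 8.2462 / 11.314 ≈ 145.77
Gain = 20 log₁₀(145.77) ≈ 43.27 dB
∠H = 75.96° − 45.00° = 30.96°

43.3 dB, 31.0°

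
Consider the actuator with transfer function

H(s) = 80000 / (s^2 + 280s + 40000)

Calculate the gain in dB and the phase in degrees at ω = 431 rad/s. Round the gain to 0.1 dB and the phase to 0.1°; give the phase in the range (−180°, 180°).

At s = jω = j431:
quadratic: (j431)² + 280·j431 + 40000 = -145761 + j120680 → |·| ≈ 1.8924e+05, ∠ ≈ 140.38°
|H| = 80000 / 1.8924e+05 ≈ 0.42274
Gain = 20 log₁₀(0.42274) ≈ -7.48 dB
∠H = 0.00° − 140.38° = -140.38°

-7.5 dB, -140.4°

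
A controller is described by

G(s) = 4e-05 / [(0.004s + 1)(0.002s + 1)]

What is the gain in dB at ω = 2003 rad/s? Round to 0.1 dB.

-118.4 dB

At ω = 2003 rad/s:
pole (1 + j2003·0.004) = 1 + j8.012 → |·| ≈ 8.0742, ∠ ≈ 82.89°
pole (1 + j2003·0.002) = 1 + j4.006 → |·| ≈ 4.1289, ∠ ≈ 75.98°
|G| = 4e-05 · 1 / (8.0742 · 4.1289) ≈ 1.1998e-06
Gain = 20 log₁₀(1.1998e-06) ≈ -118.42 dB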